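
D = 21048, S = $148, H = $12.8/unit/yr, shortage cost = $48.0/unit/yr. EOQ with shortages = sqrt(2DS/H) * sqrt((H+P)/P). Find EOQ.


Formula: EOQ* = sqrt(2DS/H) * sqrt((H+P)/P)
Base EOQ = sqrt(2*21048*148/12.8) = 697.66 units
Correction = sqrt((12.8+48.0)/48.0) = 1.12546
EOQ* = 697.66 * 1.12546 = 785.2 units

785.2 units


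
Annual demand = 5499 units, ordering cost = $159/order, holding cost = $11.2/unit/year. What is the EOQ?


Formula: EOQ = sqrt(2 * D * S / H)
Numerator: 2 * 5499 * 159 = 1748682
2DS/H = 1748682 / 11.2 = 156132.3
EOQ = sqrt(156132.3) = 395.1 units

395.1 units


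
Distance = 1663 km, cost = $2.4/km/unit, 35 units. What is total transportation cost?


TC = dist * cost * units = 1663 * 2.4 * 35 = $139692.00

$139692.00


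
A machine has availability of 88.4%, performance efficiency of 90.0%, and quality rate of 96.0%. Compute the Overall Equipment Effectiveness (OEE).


Formula: OEE = Availability * Performance * Quality / 10000
A * P = 88.4% * 90.0% / 100 = 79.56%
OEE = 79.56% * 96.0% / 100 = 76.4%

76.4%


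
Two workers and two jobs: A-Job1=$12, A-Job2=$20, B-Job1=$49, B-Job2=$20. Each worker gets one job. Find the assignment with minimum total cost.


Option 1: A->1 + B->2 = $12 + $20 = $32
Option 2: A->2 + B->1 = $20 + $49 = $69
Min cost = min($32, $69) = $32

$32


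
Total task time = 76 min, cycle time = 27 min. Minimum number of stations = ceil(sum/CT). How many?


Formula: N_min = ceil(Sum of Task Times / Cycle Time)
N_min = ceil(76 min / 27 min) = ceil(2.8148)
N_min = 3 stations

3


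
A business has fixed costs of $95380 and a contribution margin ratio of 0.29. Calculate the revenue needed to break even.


Formula: BER = Fixed Costs / Contribution Margin Ratio
BER = $95380 / 0.29
BER = $328896.55 (to the nearest cent)

$328896.55


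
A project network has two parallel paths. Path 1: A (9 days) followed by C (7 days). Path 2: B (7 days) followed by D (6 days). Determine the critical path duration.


Path 1 = 9 + 7 = 16 days
Path 2 = 7 + 6 = 13 days
Duration = max(16, 13) = 16 days

16 days


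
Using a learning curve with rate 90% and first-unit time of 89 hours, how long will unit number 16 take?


Formula: T_n = T_1 * (learning_rate)^(log2(n)) where learning_rate = rate/100
Doublings = log2(16) = 4
T_n = 89 * 0.9^4
T_n = 89 * 0.6561 = 58.4 hours

58.4 hours


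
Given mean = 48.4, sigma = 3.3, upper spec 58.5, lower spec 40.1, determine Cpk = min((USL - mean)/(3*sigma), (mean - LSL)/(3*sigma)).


Cpu = (58.5 - 48.4) / (3 * 3.3) = 1.02
Cpl = (48.4 - 40.1) / (3 * 3.3) = 0.84
Cpk = min(1.02, 0.84) = 0.84

0.84


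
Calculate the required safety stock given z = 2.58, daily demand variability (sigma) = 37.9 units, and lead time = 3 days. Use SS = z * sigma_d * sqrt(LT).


Formula: SS = z * sigma_d * sqrt(LT)
sqrt(LT) = sqrt(3) = 1.7321
SS = 2.58 * 37.9 * 1.7321
SS = 169.4 units

169.4 units


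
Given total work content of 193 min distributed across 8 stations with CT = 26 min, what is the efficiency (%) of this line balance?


Formula: Efficiency = Sum of Task Times / (N_stations * CT) * 100
Total station capacity = 8 stations * 26 min = 208 min
Efficiency = 193 / 208 * 100 = 92.8%

92.8%


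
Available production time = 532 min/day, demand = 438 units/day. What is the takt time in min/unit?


Formula: Takt Time = Available Production Time / Customer Demand
Takt = 532 min/day / 438 units/day
Takt = 1.21 min/unit

1.21 min/unit


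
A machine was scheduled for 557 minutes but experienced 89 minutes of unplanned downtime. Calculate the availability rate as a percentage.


Formula: Availability = (Planned Time - Downtime) / Planned Time * 100
Uptime = 557 - 89 = 468 min
Availability = 468 / 557 * 100 = 84.0%

84.0%


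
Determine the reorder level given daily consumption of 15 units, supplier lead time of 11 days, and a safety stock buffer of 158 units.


Formula: ROP = (Daily Demand * Lead Time) + Safety Stock
Demand during lead time = 15 * 11 = 165 units
ROP = 165 + 158 = 323 units

323 units


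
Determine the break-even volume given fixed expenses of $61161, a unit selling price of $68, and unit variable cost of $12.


Formula: BEQ = Fixed Costs / (Price - Variable Cost)
Contribution margin = $68 - $12 = $56/unit
BEQ = ceil($61161 / $56/unit) = ceil(1092.16) = 1093 units

1093 units


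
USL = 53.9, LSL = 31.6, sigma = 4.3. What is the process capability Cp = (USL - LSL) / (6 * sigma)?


Cp = (53.9 - 31.6) / (6 * 4.3)

0.86


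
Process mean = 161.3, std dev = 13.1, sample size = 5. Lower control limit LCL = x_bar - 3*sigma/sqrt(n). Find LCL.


LCL = 161.3 - 3 * 13.1 / sqrt(5)

143.72


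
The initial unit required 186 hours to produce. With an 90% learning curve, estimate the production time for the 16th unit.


Formula: T_n = T_1 * (learning_rate)^(log2(n)) where learning_rate = rate/100
Doublings = log2(16) = 4
T_n = 186 * 0.9^4
T_n = 186 * 0.6561 = 122.0 hours

122.0 hours


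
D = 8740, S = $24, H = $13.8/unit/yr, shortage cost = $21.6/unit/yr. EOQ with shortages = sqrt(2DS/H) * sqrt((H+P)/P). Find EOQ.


Formula: EOQ* = sqrt(2DS/H) * sqrt((H+P)/P)
Base EOQ = sqrt(2*8740*24/13.8) = 174.36 units
Correction = sqrt((13.8+21.6)/21.6) = 1.28019
EOQ* = 174.36 * 1.28019 = 223.2 units

223.2 units


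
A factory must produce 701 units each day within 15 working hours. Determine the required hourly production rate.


Formula: Production Rate = Daily Demand / Available Hours
Rate = 701 units/day / 15 hours/day
Rate = 46.7 units/hour

46.7 units/hour


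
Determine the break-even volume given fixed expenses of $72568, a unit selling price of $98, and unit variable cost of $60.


Formula: BEQ = Fixed Costs / (Price - Variable Cost)
Contribution margin = $98 - $60 = $38/unit
BEQ = ceil($72568 / $38/unit) = ceil(1909.68) = 1910 units

1910 units


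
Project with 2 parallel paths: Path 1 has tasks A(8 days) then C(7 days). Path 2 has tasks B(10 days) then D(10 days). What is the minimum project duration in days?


Path 1 = 8 + 7 = 15 days
Path 2 = 10 + 10 = 20 days
Duration = max(15, 20) = 20 days

20 days


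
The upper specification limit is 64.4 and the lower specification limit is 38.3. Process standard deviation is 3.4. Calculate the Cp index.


Cp = (64.4 - 38.3) / (6 * 3.4)

1.28


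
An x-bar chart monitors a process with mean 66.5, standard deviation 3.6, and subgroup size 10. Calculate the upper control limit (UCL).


UCL = 66.5 + 3 * 3.6 / sqrt(10)

69.92


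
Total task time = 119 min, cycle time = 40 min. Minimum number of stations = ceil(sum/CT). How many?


Formula: N_min = ceil(Sum of Task Times / Cycle Time)
N_min = ceil(119 min / 40 min) = ceil(2.975)
N_min = 3 stations

3


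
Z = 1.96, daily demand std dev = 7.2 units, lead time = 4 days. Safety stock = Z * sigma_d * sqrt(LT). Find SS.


Formula: SS = z * sigma_d * sqrt(LT)
sqrt(LT) = sqrt(4) = 2.0
SS = 1.96 * 7.2 * 2.0
SS = 28.2 units

28.2 units


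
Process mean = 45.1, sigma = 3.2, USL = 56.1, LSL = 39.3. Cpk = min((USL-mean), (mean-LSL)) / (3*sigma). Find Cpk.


Cpu = (56.1 - 45.1) / (3 * 3.2) = 1.15
Cpl = (45.1 - 39.3) / (3 * 3.2) = 0.6
Cpk = min(1.15, 0.6) = 0.6

0.6


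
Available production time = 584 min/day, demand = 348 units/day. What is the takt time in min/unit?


Formula: Takt Time = Available Production Time / Customer Demand
Takt = 584 min/day / 348 units/day
Takt = 1.68 min/unit

1.68 min/unit


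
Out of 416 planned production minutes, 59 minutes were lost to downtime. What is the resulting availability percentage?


Formula: Availability = (Planned Time - Downtime) / Planned Time * 100
Uptime = 416 - 59 = 357 min
Availability = 357 / 416 * 100 = 85.8%

85.8%


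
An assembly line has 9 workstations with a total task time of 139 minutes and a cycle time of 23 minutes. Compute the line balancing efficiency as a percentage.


Formula: Efficiency = Sum of Task Times / (N_stations * CT) * 100
Total station capacity = 9 stations * 23 min = 207 min
Efficiency = 139 / 207 * 100 = 67.1%

67.1%


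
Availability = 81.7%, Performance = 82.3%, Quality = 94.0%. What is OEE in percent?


Formula: OEE = Availability * Performance * Quality / 10000
A * P = 81.7% * 82.3% / 100 = 67.24%
OEE = 67.24% * 94.0% / 100 = 63.2%

63.2%


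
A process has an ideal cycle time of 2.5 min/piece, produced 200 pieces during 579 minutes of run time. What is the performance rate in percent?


Formula: Performance = (Ideal CT * Total Count) / Run Time * 100
Ideal output time = 2.5 * 200 = 500.0 min
Performance = 500.0 / 579 * 100 = 86.4%

86.4%


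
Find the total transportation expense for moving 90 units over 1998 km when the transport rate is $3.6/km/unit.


TC = dist * cost * units = 1998 * 3.6 * 90 = $647352.00

$647352.00


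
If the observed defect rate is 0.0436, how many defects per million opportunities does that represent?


DPMO = defect_rate * 1000000 = 0.0436 * 1000000

43600


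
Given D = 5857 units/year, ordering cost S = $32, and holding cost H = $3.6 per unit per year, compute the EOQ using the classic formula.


Formula: EOQ = sqrt(2 * D * S / H)
Numerator: 2 * 5857 * 32 = 374848
2DS/H = 374848 / 3.6 = 104124.4
EOQ = sqrt(104124.4) = 322.7 units

322.7 units


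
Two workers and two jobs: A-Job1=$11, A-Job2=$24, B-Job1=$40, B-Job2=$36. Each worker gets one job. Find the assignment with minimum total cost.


Option 1: A->1 + B->2 = $11 + $36 = $47
Option 2: A->2 + B->1 = $24 + $40 = $64
Min cost = min($47, $64) = $47

$47


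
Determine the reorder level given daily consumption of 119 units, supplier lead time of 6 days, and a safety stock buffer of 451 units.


Formula: ROP = (Daily Demand * Lead Time) + Safety Stock
Demand during lead time = 119 * 6 = 714 units
ROP = 714 + 451 = 1165 units

1165 units


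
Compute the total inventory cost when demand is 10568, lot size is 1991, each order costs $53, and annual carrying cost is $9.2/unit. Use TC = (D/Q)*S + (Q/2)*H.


TC = 10568/1991 * 53 + 1991/2 * 9.2

$9439.92


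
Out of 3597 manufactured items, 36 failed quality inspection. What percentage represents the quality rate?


Formula: Quality Rate = Good Pieces / Total Pieces * 100
Good pieces = 3597 - 36 = 3561
QR = 3561 / 3597 * 100 = 99.0%

99.0%


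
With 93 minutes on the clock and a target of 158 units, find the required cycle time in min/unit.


Formula: CT = Available Time / Number of Units
CT = 93 min / 158 units
CT = 0.59 min/unit

0.59 min/unit


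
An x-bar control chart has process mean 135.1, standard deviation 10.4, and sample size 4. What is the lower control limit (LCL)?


LCL = 135.1 - 3 * 10.4 / sqrt(4)

119.5


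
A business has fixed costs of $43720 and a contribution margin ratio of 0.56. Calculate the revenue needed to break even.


Formula: BER = Fixed Costs / Contribution Margin Ratio
BER = $43720 / 0.56
BER = $78071.43 (to the nearest cent)

$78071.43


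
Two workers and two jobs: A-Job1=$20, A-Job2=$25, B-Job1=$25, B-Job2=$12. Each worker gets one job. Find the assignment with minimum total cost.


Option 1: A->1 + B->2 = $20 + $12 = $32
Option 2: A->2 + B->1 = $25 + $25 = $50
Min cost = min($32, $50) = $32

$32


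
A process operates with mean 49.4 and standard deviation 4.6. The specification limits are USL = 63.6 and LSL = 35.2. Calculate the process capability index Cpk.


Cpu = (63.6 - 49.4) / (3 * 4.6) = 1.03
Cpl = (49.4 - 35.2) / (3 * 4.6) = 1.03
Cpk = min(1.03, 1.03) = 1.03

1.03


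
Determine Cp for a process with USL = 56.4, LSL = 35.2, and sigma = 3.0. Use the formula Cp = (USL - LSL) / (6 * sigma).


Cp = (56.4 - 35.2) / (6 * 3.0)

1.18


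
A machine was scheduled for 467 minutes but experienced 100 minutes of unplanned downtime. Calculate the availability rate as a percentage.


Formula: Availability = (Planned Time - Downtime) / Planned Time * 100
Uptime = 467 - 100 = 367 min
Availability = 367 / 467 * 100 = 78.6%

78.6%


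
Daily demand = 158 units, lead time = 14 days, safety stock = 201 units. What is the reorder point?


Formula: ROP = (Daily Demand * Lead Time) + Safety Stock
Demand during lead time = 158 * 14 = 2212 units
ROP = 2212 + 201 = 2413 units

2413 units


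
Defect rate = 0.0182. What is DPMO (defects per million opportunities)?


DPMO = defect_rate * 1000000 = 0.0182 * 1000000

18200


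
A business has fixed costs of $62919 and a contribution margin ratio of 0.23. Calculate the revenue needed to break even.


Formula: BER = Fixed Costs / Contribution Margin Ratio
BER = $62919 / 0.23
BER = $273560.87 (to the nearest cent)

$273560.87


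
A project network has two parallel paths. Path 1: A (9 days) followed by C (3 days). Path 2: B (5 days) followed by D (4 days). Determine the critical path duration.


Path 1 = 9 + 3 = 12 days
Path 2 = 5 + 4 = 9 days
Duration = max(12, 9) = 12 days

12 days


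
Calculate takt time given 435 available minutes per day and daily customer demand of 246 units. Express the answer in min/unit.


Formula: Takt Time = Available Production Time / Customer Demand
Takt = 435 min/day / 246 units/day
Takt = 1.77 min/unit

1.77 min/unit


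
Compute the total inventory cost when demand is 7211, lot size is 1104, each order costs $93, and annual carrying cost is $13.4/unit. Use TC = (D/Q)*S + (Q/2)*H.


TC = 7211/1104 * 93 + 1104/2 * 13.4

$8004.25


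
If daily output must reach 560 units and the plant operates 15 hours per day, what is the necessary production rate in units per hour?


Formula: Production Rate = Daily Demand / Available Hours
Rate = 560 units/day / 15 hours/day
Rate = 37.3 units/hour

37.3 units/hour


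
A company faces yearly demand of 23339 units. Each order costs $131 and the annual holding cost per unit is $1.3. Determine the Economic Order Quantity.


Formula: EOQ = sqrt(2 * D * S / H)
Numerator: 2 * 23339 * 131 = 6114818
2DS/H = 6114818 / 1.3 = 4703706.2
EOQ = sqrt(4703706.2) = 2168.8 units

2168.8 units


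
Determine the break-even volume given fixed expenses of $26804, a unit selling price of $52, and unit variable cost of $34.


Formula: BEQ = Fixed Costs / (Price - Variable Cost)
Contribution margin = $52 - $34 = $18/unit
BEQ = ceil($26804 / $18/unit) = ceil(1489.11) = 1490 units

1490 units


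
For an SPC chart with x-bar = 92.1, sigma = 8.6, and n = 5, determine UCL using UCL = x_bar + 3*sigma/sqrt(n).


UCL = 92.1 + 3 * 8.6 / sqrt(5)

103.64


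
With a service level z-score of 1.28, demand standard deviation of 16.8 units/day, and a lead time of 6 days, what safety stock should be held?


Formula: SS = z * sigma_d * sqrt(LT)
sqrt(LT) = sqrt(6) = 2.4495
SS = 1.28 * 16.8 * 2.4495
SS = 52.7 units

52.7 units


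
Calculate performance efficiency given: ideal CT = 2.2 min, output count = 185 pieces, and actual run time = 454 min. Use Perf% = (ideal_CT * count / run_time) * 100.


Formula: Performance = (Ideal CT * Total Count) / Run Time * 100
Ideal output time = 2.2 * 185 = 407.0 min
Performance = 407.0 / 454 * 100 = 89.6%

89.6%


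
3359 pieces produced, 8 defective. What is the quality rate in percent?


Formula: Quality Rate = Good Pieces / Total Pieces * 100
Good pieces = 3359 - 8 = 3351
QR = 3351 / 3359 * 100 = 99.8%

99.8%


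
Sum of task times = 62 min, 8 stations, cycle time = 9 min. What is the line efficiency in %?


Formula: Efficiency = Sum of Task Times / (N_stations * CT) * 100
Total station capacity = 8 stations * 9 min = 72 min
Efficiency = 62 / 72 * 100 = 86.1%

86.1%


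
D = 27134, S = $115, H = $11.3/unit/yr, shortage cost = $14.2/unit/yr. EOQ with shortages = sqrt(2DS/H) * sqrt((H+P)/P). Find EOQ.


Formula: EOQ* = sqrt(2DS/H) * sqrt((H+P)/P)
Base EOQ = sqrt(2*27134*115/11.3) = 743.16 units
Correction = sqrt((11.3+14.2)/14.2) = 1.34007
EOQ* = 743.16 * 1.34007 = 995.9 units

995.9 units


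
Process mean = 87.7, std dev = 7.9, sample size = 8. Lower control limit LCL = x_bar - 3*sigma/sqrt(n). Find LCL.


LCL = 87.7 - 3 * 7.9 / sqrt(8)

79.32


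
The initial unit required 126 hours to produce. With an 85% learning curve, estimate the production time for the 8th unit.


Formula: T_n = T_1 * (learning_rate)^(log2(n)) where learning_rate = rate/100
Doublings = log2(8) = 3
T_n = 126 * 0.85^3
T_n = 126 * 0.6141 = 77.4 hours

77.4 hours


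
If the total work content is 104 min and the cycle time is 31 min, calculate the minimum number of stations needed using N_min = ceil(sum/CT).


Formula: N_min = ceil(Sum of Task Times / Cycle Time)
N_min = ceil(104 min / 31 min) = ceil(3.3548)
N_min = 4 stations

4


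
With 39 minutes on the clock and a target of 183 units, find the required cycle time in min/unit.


Formula: CT = Available Time / Number of Units
CT = 39 min / 183 units
CT = 0.21 min/unit

0.21 min/unit


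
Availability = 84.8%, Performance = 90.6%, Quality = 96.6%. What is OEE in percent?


Formula: OEE = Availability * Performance * Quality / 10000
A * P = 84.8% * 90.6% / 100 = 76.83%
OEE = 76.83% * 96.6% / 100 = 74.2%

74.2%


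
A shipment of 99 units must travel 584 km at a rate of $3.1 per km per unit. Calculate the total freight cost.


TC = dist * cost * units = 584 * 3.1 * 99 = $179229.60

$179229.60


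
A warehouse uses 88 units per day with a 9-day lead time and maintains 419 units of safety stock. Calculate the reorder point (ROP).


Formula: ROP = (Daily Demand * Lead Time) + Safety Stock
Demand during lead time = 88 * 9 = 792 units
ROP = 792 + 419 = 1211 units

1211 units


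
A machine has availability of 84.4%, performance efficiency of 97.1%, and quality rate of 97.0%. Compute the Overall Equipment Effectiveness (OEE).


Formula: OEE = Availability * Performance * Quality / 10000
A * P = 84.4% * 97.1% / 100 = 81.95%
OEE = 81.95% * 97.0% / 100 = 79.5%

79.5%


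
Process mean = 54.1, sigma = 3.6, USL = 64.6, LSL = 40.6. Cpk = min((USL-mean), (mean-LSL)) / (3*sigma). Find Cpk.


Cpu = (64.6 - 54.1) / (3 * 3.6) = 0.97
Cpl = (54.1 - 40.6) / (3 * 3.6) = 1.25
Cpk = min(0.97, 1.25) = 0.97

0.97


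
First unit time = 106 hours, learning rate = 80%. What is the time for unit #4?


Formula: T_n = T_1 * (learning_rate)^(log2(n)) where learning_rate = rate/100
Doublings = log2(4) = 2
T_n = 106 * 0.8^2
T_n = 106 * 0.64 = 67.8 hours

67.8 hours


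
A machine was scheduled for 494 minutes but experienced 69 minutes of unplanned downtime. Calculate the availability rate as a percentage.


Formula: Availability = (Planned Time - Downtime) / Planned Time * 100
Uptime = 494 - 69 = 425 min
Availability = 425 / 494 * 100 = 86.0%

86.0%


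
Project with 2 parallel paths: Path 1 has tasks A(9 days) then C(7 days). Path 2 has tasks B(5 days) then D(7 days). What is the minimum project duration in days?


Path 1 = 9 + 7 = 16 days
Path 2 = 5 + 7 = 12 days
Duration = max(16, 12) = 16 days

16 days


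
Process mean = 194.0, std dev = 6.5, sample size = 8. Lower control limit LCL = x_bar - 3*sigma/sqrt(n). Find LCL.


LCL = 194.0 - 3 * 6.5 / sqrt(8)

187.11


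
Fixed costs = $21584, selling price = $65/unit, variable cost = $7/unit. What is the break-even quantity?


Formula: BEQ = Fixed Costs / (Price - Variable Cost)
Contribution margin = $65 - $7 = $58/unit
BEQ = ceil($21584 / $58/unit) = ceil(372.14) = 373 units

373 units


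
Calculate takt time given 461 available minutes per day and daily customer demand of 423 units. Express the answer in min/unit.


Formula: Takt Time = Available Production Time / Customer Demand
Takt = 461 min/day / 423 units/day
Takt = 1.09 min/unit

1.09 min/unit


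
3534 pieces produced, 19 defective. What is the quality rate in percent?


Formula: Quality Rate = Good Pieces / Total Pieces * 100
Good pieces = 3534 - 19 = 3515
QR = 3515 / 3534 * 100 = 99.5%

99.5%


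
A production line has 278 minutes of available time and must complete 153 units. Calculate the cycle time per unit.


Formula: CT = Available Time / Number of Units
CT = 278 min / 153 units
CT = 1.82 min/unit

1.82 min/unit


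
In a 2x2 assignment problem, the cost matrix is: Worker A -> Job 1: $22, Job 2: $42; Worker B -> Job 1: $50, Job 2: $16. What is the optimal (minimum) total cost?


Option 1: A->1 + B->2 = $22 + $16 = $38
Option 2: A->2 + B->1 = $42 + $50 = $92
Min cost = min($38, $92) = $38

$38


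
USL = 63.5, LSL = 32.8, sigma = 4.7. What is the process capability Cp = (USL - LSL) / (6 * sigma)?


Cp = (63.5 - 32.8) / (6 * 4.7)

1.09


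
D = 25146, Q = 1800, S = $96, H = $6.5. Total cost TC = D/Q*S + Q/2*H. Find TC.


TC = 25146/1800 * 96 + 1800/2 * 6.5

$7191.12


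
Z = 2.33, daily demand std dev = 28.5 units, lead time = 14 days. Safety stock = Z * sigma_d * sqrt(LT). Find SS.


Formula: SS = z * sigma_d * sqrt(LT)
sqrt(LT) = sqrt(14) = 3.7417
SS = 2.33 * 28.5 * 3.7417
SS = 248.5 units

248.5 units


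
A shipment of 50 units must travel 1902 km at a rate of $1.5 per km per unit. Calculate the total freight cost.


TC = dist * cost * units = 1902 * 1.5 * 50 = $142650.00

$142650.00


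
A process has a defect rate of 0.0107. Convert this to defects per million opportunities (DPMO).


DPMO = defect_rate * 1000000 = 0.0107 * 1000000

10700


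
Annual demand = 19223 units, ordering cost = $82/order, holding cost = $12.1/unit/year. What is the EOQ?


Formula: EOQ = sqrt(2 * D * S / H)
Numerator: 2 * 19223 * 82 = 3152572
2DS/H = 3152572 / 12.1 = 260543.1
EOQ = sqrt(260543.1) = 510.4 units

510.4 units


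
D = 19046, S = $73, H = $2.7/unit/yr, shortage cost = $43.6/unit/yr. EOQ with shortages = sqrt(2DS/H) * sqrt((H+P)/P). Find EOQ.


Formula: EOQ* = sqrt(2DS/H) * sqrt((H+P)/P)
Base EOQ = sqrt(2*19046*73/2.7) = 1014.84 units
Correction = sqrt((2.7+43.6)/43.6) = 1.0305
EOQ* = 1014.84 * 1.0305 = 1045.8 units

1045.8 units


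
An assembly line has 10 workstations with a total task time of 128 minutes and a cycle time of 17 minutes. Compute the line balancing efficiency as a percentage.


Formula: Efficiency = Sum of Task Times / (N_stations * CT) * 100
Total station capacity = 10 stations * 17 min = 170 min
Efficiency = 128 / 170 * 100 = 75.3%

75.3%


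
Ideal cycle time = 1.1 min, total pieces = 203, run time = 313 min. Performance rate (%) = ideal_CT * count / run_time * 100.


Formula: Performance = (Ideal CT * Total Count) / Run Time * 100
Ideal output time = 1.1 * 203 = 223.3 min
Performance = 223.3 / 313 * 100 = 71.3%

71.3%


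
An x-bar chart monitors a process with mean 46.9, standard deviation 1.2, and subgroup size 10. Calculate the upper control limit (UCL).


UCL = 46.9 + 3 * 1.2 / sqrt(10)

48.04


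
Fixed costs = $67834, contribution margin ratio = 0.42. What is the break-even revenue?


Formula: BER = Fixed Costs / Contribution Margin Ratio
BER = $67834 / 0.42
BER = $161509.52 (to the nearest cent)

$161509.52


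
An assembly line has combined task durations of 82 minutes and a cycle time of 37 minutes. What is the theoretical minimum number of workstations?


Formula: N_min = ceil(Sum of Task Times / Cycle Time)
N_min = ceil(82 min / 37 min) = ceil(2.2162)
N_min = 3 stations

3


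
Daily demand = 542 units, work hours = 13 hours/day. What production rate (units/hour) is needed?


Formula: Production Rate = Daily Demand / Available Hours
Rate = 542 units/day / 13 hours/day
Rate = 41.7 units/hour

41.7 units/hour


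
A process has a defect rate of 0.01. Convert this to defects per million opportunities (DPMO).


DPMO = defect_rate * 1000000 = 0.01 * 1000000

10000


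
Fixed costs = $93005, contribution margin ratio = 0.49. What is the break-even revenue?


Formula: BER = Fixed Costs / Contribution Margin Ratio
BER = $93005 / 0.49
BER = $189806.12 (to the nearest cent)

$189806.12


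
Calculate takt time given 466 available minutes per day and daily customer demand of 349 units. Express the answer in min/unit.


Formula: Takt Time = Available Production Time / Customer Demand
Takt = 466 min/day / 349 units/day
Takt = 1.34 min/unit

1.34 min/unit


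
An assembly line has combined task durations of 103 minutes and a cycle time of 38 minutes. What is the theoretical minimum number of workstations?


Formula: N_min = ceil(Sum of Task Times / Cycle Time)
N_min = ceil(103 min / 38 min) = ceil(2.7105)
N_min = 3 stations

3


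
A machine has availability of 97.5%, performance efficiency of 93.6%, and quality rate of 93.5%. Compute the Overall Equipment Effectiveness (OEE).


Formula: OEE = Availability * Performance * Quality / 10000
A * P = 97.5% * 93.6% / 100 = 91.26%
OEE = 91.26% * 93.5% / 100 = 85.3%

85.3%


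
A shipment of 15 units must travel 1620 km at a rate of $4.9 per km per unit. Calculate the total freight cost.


TC = dist * cost * units = 1620 * 4.9 * 15 = $119070.00

$119070.00


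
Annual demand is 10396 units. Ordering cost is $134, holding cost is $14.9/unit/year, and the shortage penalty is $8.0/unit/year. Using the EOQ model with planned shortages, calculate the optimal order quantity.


Formula: EOQ* = sqrt(2DS/H) * sqrt((H+P)/P)
Base EOQ = sqrt(2*10396*134/14.9) = 432.42 units
Correction = sqrt((14.9+8.0)/8.0) = 1.69189
EOQ* = 432.42 * 1.69189 = 731.6 units

731.6 units


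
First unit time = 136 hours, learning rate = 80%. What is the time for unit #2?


Formula: T_n = T_1 * (learning_rate)^(log2(n)) where learning_rate = rate/100
Doublings = log2(2) = 1
T_n = 136 * 0.8^1
T_n = 136 * 0.8 = 108.8 hours

108.8 hours


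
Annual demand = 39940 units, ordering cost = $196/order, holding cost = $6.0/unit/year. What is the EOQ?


Formula: EOQ = sqrt(2 * D * S / H)
Numerator: 2 * 39940 * 196 = 15656480
2DS/H = 15656480 / 6.0 = 2609413.3
EOQ = sqrt(2609413.3) = 1615.4 units

1615.4 units


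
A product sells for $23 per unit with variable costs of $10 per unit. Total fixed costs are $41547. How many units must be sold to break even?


Formula: BEQ = Fixed Costs / (Price - Variable Cost)
Contribution margin = $23 - $10 = $13/unit
BEQ = ceil($41547 / $13/unit) = ceil(3195.92) = 3196 units

3196 units


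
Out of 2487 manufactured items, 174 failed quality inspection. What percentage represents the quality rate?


Formula: Quality Rate = Good Pieces / Total Pieces * 100
Good pieces = 2487 - 174 = 2313
QR = 2313 / 2487 * 100 = 93.0%

93.0%


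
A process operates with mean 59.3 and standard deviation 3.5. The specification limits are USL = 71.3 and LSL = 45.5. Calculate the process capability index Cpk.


Cpu = (71.3 - 59.3) / (3 * 3.5) = 1.14
Cpl = (59.3 - 45.5) / (3 * 3.5) = 1.31
Cpk = min(1.14, 1.31) = 1.14

1.14


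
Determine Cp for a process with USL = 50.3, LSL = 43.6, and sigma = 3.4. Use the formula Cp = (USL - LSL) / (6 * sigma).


Cp = (50.3 - 43.6) / (6 * 3.4)

0.33


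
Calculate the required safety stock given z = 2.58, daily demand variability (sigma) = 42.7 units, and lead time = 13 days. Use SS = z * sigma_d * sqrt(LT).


Formula: SS = z * sigma_d * sqrt(LT)
sqrt(LT) = sqrt(13) = 3.6056
SS = 2.58 * 42.7 * 3.6056
SS = 397.2 units

397.2 units


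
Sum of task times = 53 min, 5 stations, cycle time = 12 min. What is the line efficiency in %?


Formula: Efficiency = Sum of Task Times / (N_stations * CT) * 100
Total station capacity = 5 stations * 12 min = 60 min
Efficiency = 53 / 60 * 100 = 88.3%

88.3%


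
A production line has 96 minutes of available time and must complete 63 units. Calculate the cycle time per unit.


Formula: CT = Available Time / Number of Units
CT = 96 min / 63 units
CT = 1.52 min/unit

1.52 min/unit


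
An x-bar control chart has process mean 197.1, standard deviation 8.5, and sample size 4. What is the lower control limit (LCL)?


LCL = 197.1 - 3 * 8.5 / sqrt(4)

184.35


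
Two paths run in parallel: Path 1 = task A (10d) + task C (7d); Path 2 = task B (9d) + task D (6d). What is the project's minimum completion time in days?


Path 1 = 10 + 7 = 17 days
Path 2 = 9 + 6 = 15 days
Duration = max(17, 15) = 17 days

17 days


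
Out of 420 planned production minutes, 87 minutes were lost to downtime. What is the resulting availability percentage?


Formula: Availability = (Planned Time - Downtime) / Planned Time * 100
Uptime = 420 - 87 = 333 min
Availability = 333 / 420 * 100 = 79.3%

79.3%


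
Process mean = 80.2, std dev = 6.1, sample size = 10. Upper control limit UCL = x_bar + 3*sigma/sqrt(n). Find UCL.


UCL = 80.2 + 3 * 6.1 / sqrt(10)

85.99


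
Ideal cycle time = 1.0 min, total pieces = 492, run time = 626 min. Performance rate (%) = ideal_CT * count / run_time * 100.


Formula: Performance = (Ideal CT * Total Count) / Run Time * 100
Ideal output time = 1.0 * 492 = 492.0 min
Performance = 492.0 / 626 * 100 = 78.6%

78.6%


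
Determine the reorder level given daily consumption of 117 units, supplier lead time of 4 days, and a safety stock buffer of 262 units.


Formula: ROP = (Daily Demand * Lead Time) + Safety Stock
Demand during lead time = 117 * 4 = 468 units
ROP = 468 + 262 = 730 units

730 units


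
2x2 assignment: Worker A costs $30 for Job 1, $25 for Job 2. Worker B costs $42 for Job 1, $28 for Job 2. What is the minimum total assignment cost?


Option 1: A->1 + B->2 = $30 + $28 = $58
Option 2: A->2 + B->1 = $25 + $42 = $67
Min cost = min($58, $67) = $58

$58


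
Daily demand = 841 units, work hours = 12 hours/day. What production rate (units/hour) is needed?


Formula: Production Rate = Daily Demand / Available Hours
Rate = 841 units/day / 12 hours/day
Rate = 70.1 units/hour

70.1 units/hour


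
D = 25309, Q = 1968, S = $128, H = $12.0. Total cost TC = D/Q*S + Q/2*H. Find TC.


TC = 25309/1968 * 128 + 1968/2 * 12.0

$13454.11


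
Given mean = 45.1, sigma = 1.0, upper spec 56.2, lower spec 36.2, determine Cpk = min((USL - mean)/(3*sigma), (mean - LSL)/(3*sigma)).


Cpu = (56.2 - 45.1) / (3 * 1.0) = 3.7
Cpl = (45.1 - 36.2) / (3 * 1.0) = 2.97
Cpk = min(3.7, 2.97) = 2.97

2.97


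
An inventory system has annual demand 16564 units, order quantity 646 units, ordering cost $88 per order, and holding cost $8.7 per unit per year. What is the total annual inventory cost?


TC = 16564/646 * 88 + 646/2 * 8.7

$5066.50


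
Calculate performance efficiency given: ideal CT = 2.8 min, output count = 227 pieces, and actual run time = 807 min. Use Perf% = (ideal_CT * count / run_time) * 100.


Formula: Performance = (Ideal CT * Total Count) / Run Time * 100
Ideal output time = 2.8 * 227 = 635.6 min
Performance = 635.6 / 807 * 100 = 78.8%

78.8%


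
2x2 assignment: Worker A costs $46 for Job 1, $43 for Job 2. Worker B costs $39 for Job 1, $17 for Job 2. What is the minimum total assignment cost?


Option 1: A->1 + B->2 = $46 + $17 = $63
Option 2: A->2 + B->1 = $43 + $39 = $82
Min cost = min($63, $82) = $63

$63


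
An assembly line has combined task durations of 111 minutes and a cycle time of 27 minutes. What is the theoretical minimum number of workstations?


Formula: N_min = ceil(Sum of Task Times / Cycle Time)
N_min = ceil(111 min / 27 min) = ceil(4.1111)
N_min = 5 stations

5


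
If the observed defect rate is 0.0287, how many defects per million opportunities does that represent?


DPMO = defect_rate * 1000000 = 0.0287 * 1000000

28700


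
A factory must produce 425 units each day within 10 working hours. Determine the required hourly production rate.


Formula: Production Rate = Daily Demand / Available Hours
Rate = 425 units/day / 10 hours/day
Rate = 42.5 units/hour

42.5 units/hour


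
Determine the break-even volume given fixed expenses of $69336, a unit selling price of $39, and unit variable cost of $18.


Formula: BEQ = Fixed Costs / (Price - Variable Cost)
Contribution margin = $39 - $18 = $21/unit
BEQ = ceil($69336 / $21/unit) = ceil(3301.71) = 3302 units

3302 units


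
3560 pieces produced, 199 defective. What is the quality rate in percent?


Formula: Quality Rate = Good Pieces / Total Pieces * 100
Good pieces = 3560 - 199 = 3361
QR = 3361 / 3560 * 100 = 94.4%

94.4%


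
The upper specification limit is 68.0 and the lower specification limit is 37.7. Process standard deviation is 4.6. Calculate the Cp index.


Cp = (68.0 - 37.7) / (6 * 4.6)

1.1


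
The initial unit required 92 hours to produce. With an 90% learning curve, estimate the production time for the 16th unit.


Formula: T_n = T_1 * (learning_rate)^(log2(n)) where learning_rate = rate/100
Doublings = log2(16) = 4
T_n = 92 * 0.9^4
T_n = 92 * 0.6561 = 60.4 hours

60.4 hours


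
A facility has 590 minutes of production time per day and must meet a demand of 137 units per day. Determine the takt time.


Formula: Takt Time = Available Production Time / Customer Demand
Takt = 590 min/day / 137 units/day
Takt = 4.31 min/unit

4.31 min/unit


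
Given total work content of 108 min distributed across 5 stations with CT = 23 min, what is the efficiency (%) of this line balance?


Formula: Efficiency = Sum of Task Times / (N_stations * CT) * 100
Total station capacity = 5 stations * 23 min = 115 min
Efficiency = 108 / 115 * 100 = 93.9%

93.9%


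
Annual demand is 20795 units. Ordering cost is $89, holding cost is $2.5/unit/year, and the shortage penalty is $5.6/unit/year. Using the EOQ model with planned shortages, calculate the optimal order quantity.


Formula: EOQ* = sqrt(2DS/H) * sqrt((H+P)/P)
Base EOQ = sqrt(2*20795*89/2.5) = 1216.8 units
Correction = sqrt((2.5+5.6)/5.6) = 1.20268
EOQ* = 1216.8 * 1.20268 = 1463.4 units

1463.4 units


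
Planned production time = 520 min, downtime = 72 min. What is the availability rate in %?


Formula: Availability = (Planned Time - Downtime) / Planned Time * 100
Uptime = 520 - 72 = 448 min
Availability = 448 / 520 * 100 = 86.2%

86.2%


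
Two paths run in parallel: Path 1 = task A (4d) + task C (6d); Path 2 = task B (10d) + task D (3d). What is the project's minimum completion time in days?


Path 1 = 4 + 6 = 10 days
Path 2 = 10 + 3 = 13 days
Duration = max(10, 13) = 13 days

13 days


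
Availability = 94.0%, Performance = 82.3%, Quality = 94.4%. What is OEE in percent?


Formula: OEE = Availability * Performance * Quality / 10000
A * P = 94.0% * 82.3% / 100 = 77.36%
OEE = 77.36% * 94.4% / 100 = 73.0%

73.0%


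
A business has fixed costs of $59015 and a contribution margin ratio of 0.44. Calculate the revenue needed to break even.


Formula: BER = Fixed Costs / Contribution Margin Ratio
BER = $59015 / 0.44
BER = $134125.00 (to the nearest cent)

$134125.00


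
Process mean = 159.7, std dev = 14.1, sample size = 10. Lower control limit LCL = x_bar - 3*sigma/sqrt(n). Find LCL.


LCL = 159.7 - 3 * 14.1 / sqrt(10)

146.32


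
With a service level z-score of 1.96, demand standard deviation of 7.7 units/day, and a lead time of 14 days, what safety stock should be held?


Formula: SS = z * sigma_d * sqrt(LT)
sqrt(LT) = sqrt(14) = 3.7417
SS = 1.96 * 7.7 * 3.7417
SS = 56.5 units

56.5 units


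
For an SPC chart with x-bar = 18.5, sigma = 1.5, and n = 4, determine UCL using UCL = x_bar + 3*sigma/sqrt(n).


UCL = 18.5 + 3 * 1.5 / sqrt(4)

20.75


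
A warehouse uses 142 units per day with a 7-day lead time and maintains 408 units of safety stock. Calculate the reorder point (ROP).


Formula: ROP = (Daily Demand * Lead Time) + Safety Stock
Demand during lead time = 142 * 7 = 994 units
ROP = 994 + 408 = 1402 units

1402 units


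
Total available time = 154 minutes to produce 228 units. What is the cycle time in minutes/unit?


Formula: CT = Available Time / Number of Units
CT = 154 min / 228 units
CT = 0.68 min/unit

0.68 min/unit


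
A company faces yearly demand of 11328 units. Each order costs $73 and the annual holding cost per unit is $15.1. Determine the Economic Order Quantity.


Formula: EOQ = sqrt(2 * D * S / H)
Numerator: 2 * 11328 * 73 = 1653888
2DS/H = 1653888 / 15.1 = 109529.0
EOQ = sqrt(109529.0) = 331.0 units

331.0 units


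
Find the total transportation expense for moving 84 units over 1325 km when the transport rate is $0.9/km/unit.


TC = dist * cost * units = 1325 * 0.9 * 84 = $100170.00

$100170.00


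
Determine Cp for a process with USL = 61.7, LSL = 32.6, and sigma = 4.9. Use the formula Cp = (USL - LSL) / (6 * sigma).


Cp = (61.7 - 32.6) / (6 * 4.9)

0.99


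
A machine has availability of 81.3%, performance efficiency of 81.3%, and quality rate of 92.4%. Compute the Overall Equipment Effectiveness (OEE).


Formula: OEE = Availability * Performance * Quality / 10000
A * P = 81.3% * 81.3% / 100 = 66.1%
OEE = 66.1% * 92.4% / 100 = 61.1%

61.1%


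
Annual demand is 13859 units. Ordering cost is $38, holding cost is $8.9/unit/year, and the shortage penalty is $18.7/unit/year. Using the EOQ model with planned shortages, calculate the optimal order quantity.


Formula: EOQ* = sqrt(2DS/H) * sqrt((H+P)/P)
Base EOQ = sqrt(2*13859*38/8.9) = 344.02 units
Correction = sqrt((8.9+18.7)/18.7) = 1.21488
EOQ* = 344.02 * 1.21488 = 417.9 units

417.9 units


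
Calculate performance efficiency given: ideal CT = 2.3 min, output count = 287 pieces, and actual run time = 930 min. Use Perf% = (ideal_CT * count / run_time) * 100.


Formula: Performance = (Ideal CT * Total Count) / Run Time * 100
Ideal output time = 2.3 * 287 = 660.1 min
Performance = 660.1 / 930 * 100 = 71.0%

71.0%


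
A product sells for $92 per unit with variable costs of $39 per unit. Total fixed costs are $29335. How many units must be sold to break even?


Formula: BEQ = Fixed Costs / (Price - Variable Cost)
Contribution margin = $92 - $39 = $53/unit
BEQ = ceil($29335 / $53/unit) = ceil(553.49) = 554 units

554 units


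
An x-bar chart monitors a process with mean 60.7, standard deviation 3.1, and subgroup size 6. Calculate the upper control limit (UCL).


UCL = 60.7 + 3 * 3.1 / sqrt(6)

64.5


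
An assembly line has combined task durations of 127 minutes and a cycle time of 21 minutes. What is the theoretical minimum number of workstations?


Formula: N_min = ceil(Sum of Task Times / Cycle Time)
N_min = ceil(127 min / 21 min) = ceil(6.0476)
N_min = 7 stations

7


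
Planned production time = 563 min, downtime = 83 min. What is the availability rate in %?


Formula: Availability = (Planned Time - Downtime) / Planned Time * 100
Uptime = 563 - 83 = 480 min
Availability = 480 / 563 * 100 = 85.3%

85.3%


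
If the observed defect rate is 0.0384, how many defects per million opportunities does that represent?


DPMO = defect_rate * 1000000 = 0.0384 * 1000000

38400


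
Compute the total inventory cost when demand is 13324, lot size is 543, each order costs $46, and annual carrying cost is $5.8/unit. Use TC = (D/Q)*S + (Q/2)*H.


TC = 13324/543 * 46 + 543/2 * 5.8

$2703.44


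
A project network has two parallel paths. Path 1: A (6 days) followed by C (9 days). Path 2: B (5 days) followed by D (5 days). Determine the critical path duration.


Path 1 = 6 + 9 = 15 days
Path 2 = 5 + 5 = 10 days
Duration = max(15, 10) = 15 days

15 days


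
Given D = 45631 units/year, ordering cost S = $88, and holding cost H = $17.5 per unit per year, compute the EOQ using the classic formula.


Formula: EOQ = sqrt(2 * D * S / H)
Numerator: 2 * 45631 * 88 = 8031056
2DS/H = 8031056 / 17.5 = 458917.5
EOQ = sqrt(458917.5) = 677.4 units

677.4 units


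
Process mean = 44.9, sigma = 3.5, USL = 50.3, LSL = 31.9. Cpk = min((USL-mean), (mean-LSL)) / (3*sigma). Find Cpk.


Cpu = (50.3 - 44.9) / (3 * 3.5) = 0.51
Cpl = (44.9 - 31.9) / (3 * 3.5) = 1.24
Cpk = min(0.51, 1.24) = 0.51

0.51


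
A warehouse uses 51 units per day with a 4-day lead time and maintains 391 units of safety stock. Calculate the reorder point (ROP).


Formula: ROP = (Daily Demand * Lead Time) + Safety Stock
Demand during lead time = 51 * 4 = 204 units
ROP = 204 + 391 = 595 units

595 units
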